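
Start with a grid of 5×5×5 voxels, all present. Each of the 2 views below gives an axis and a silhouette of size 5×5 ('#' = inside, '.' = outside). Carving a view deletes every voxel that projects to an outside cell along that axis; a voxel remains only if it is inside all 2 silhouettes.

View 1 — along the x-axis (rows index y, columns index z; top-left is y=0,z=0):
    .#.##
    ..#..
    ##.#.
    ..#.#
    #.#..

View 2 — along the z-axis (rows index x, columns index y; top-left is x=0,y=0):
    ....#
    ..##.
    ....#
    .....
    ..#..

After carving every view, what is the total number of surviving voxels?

voxel count = 12

full grid |V| = 125
carve view 1 (along x, YZ-mask fill 11/25): 55 voxels remain
carve view 2 (along z, XY-mask fill 5/25): 12 voxels remain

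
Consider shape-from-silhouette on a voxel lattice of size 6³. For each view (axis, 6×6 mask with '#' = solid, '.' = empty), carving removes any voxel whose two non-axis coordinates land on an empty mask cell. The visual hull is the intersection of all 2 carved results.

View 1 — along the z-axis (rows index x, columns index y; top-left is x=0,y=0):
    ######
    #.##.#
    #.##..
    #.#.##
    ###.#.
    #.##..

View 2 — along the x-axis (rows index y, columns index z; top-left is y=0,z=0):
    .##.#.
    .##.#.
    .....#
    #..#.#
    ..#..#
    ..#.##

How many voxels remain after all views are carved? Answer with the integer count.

before carving: 216 voxels (6×6×6)
[1] z-view keeps 24 columns → grid now 144
[2] x-view keeps 15 columns → grid now 57

57 voxels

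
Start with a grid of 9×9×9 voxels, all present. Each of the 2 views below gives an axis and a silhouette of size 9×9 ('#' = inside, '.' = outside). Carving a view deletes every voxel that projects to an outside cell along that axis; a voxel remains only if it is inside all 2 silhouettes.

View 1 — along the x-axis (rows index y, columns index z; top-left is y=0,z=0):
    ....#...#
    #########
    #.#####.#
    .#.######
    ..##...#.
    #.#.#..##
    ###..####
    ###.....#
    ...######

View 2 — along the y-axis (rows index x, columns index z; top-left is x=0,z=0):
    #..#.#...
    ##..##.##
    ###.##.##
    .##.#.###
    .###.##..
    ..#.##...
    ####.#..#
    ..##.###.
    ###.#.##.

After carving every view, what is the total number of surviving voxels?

before carving: 729 voxels (9×9×9)
carve view 1 (along x, YZ-mask fill 50/81): 450 voxels remain
carve view 2 (along y, XZ-mask fill 47/81): 258 voxels remain

|visual hull| = 258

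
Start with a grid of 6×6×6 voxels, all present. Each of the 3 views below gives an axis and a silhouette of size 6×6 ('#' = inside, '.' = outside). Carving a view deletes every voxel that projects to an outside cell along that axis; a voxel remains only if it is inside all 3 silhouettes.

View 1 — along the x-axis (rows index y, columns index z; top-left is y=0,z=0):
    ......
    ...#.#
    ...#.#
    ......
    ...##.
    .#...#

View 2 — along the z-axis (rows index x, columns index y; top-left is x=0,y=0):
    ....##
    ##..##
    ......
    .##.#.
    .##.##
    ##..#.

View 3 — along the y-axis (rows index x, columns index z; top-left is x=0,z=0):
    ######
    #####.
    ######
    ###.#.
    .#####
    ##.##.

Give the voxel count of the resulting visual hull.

initial block: 6^3 = 216
[1] x-view keeps 8 columns → grid now 48
[2] z-view keeps 16 columns → grid now 28
[3] y-view keeps 30 columns → grid now 20

voxel count = 20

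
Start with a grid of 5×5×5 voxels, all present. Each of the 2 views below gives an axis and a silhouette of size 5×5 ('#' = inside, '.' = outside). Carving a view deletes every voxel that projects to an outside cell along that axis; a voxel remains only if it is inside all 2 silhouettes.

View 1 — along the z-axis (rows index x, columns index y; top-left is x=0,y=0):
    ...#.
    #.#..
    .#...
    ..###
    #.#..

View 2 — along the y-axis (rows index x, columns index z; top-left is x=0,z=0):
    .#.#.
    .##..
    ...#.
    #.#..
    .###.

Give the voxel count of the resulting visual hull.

voxel count = 19

before carving: 125 voxels (5×5×5)
  1. axis=2 (XY plane), |mask|=9  ⇒  voxels=45
  2. axis=1 (XZ plane), |mask|=10  ⇒  voxels=19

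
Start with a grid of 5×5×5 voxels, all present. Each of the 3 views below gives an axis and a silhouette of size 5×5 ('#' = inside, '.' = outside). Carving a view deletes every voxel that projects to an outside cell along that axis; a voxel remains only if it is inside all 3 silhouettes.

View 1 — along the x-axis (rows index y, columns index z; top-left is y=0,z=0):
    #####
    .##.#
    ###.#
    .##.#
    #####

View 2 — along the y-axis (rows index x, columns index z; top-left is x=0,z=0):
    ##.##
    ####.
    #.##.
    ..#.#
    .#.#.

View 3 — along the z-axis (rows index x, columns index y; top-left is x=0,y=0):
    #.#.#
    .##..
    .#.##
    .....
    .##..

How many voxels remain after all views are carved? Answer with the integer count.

before carving: 125 voxels (5×5×5)
V1 x: intersect with YZ mask (20 set) -- 100 left
V2 y: intersect with XZ mask (15 set) -- 57 left
V3 z: intersect with XY mask (10 set) -- 23 left

|visual hull| = 23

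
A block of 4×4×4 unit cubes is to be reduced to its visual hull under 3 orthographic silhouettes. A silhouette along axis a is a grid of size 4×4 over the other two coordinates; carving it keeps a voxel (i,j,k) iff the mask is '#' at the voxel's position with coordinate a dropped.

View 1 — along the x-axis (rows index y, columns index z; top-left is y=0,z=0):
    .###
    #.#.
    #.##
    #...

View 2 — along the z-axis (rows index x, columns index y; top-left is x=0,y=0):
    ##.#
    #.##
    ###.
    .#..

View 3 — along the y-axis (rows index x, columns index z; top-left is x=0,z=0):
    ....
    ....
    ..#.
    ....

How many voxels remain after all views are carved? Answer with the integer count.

3 voxels

start: 4×4×4 = 64 voxels
carve view 1 (along x, YZ-mask fill 9/16): 36 voxels remain
carve view 2 (along z, XY-mask fill 10/16): 23 voxels remain
carve view 3 (along y, XZ-mask fill 1/16): 3 voxels remain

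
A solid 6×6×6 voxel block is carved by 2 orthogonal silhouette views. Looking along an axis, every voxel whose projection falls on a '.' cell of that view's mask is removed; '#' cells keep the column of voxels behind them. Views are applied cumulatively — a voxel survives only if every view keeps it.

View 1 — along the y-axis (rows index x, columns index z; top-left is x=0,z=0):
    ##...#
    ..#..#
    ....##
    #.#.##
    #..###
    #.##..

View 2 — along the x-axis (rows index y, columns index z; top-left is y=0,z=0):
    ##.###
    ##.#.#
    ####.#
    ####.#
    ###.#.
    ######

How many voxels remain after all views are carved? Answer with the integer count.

initial block: 6^3 = 216
after view 1 [y-axis, 18 of 36 cells solid] → remaining = 108
after view 2 [x-axis, 29 of 36 cells solid] → remaining = 86

86 voxels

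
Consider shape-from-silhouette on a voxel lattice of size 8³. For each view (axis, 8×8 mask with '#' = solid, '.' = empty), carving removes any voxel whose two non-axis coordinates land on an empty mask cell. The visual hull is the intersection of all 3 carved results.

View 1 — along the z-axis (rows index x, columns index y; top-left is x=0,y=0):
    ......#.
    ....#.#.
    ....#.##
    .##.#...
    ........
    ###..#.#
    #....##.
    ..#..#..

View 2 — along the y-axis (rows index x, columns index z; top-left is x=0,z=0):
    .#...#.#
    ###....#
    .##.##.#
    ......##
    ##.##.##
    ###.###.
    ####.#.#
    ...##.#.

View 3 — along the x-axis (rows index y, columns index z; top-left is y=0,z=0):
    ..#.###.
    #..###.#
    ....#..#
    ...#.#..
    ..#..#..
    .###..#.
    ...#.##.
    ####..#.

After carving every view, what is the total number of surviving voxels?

34 voxels

full grid |V| = 512
[1] z-view keeps 19 columns → grid now 152
[2] y-view keeps 35 columns → grid now 86
[3] x-view keeps 27 columns → grid now 34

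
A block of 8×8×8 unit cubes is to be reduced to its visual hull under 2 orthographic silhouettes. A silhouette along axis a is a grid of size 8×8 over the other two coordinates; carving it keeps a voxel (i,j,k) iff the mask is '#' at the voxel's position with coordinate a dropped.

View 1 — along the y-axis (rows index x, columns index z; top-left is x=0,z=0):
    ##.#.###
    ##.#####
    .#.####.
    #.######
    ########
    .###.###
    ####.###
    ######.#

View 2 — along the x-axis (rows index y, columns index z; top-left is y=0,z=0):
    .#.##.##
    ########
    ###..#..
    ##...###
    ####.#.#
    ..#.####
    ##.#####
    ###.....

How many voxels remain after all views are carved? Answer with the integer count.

287 voxels

full grid |V| = 512
step 1: project along y, AND mask (53/64) → |grid| = 424
step 2: project along x, AND mask (43/64) → |grid| = 287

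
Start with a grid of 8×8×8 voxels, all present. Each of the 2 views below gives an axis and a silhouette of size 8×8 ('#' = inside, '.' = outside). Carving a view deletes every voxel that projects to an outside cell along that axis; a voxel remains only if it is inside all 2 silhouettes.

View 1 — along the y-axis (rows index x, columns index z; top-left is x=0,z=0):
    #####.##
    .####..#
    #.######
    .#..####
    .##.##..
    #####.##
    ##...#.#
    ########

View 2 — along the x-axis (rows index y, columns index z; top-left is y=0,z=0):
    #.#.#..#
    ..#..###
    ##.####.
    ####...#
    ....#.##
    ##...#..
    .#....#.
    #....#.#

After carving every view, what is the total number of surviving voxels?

full grid |V| = 512
[1] y-view keeps 47 columns → grid now 376
[2] x-view keeps 30 columns → grid now 177

177 voxels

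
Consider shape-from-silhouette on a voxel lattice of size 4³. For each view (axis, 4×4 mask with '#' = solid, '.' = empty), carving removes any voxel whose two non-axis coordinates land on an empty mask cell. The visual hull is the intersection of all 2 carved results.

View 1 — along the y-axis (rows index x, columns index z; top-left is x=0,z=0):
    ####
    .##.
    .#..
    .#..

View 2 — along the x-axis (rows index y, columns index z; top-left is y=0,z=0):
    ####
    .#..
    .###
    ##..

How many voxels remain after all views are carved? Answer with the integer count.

before carving: 64 voxels (4×4×4)
carve view 1 (along y, XZ-mask fill 8/16): 32 voxels remain
carve view 2 (along x, YZ-mask fill 10/16): 24 voxels remain

remaining voxels: 24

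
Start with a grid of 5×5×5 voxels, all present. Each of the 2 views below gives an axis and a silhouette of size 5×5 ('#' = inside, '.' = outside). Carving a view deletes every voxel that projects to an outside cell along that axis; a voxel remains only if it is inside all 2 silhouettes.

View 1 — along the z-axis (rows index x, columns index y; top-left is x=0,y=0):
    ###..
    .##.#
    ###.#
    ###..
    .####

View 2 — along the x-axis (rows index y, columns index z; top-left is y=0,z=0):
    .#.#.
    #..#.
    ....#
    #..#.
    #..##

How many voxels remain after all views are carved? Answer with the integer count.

voxel count = 32

start: 5×5×5 = 125 voxels
[1] z-view keeps 17 columns → grid now 85
[2] x-view keeps 10 columns → grid now 32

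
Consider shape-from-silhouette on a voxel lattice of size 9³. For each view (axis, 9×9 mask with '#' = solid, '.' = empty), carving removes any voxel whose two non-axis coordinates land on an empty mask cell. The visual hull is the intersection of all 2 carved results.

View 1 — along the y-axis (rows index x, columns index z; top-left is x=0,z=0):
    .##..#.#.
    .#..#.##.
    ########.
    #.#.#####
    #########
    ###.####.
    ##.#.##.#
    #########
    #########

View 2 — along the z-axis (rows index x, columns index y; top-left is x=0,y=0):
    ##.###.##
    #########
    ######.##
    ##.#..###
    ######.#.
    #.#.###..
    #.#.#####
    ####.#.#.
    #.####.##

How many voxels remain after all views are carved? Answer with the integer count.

voxel count = 427

full grid |V| = 729
[1] y-view keeps 63 columns → grid now 567
[2] z-view keeps 62 columns → grid now 427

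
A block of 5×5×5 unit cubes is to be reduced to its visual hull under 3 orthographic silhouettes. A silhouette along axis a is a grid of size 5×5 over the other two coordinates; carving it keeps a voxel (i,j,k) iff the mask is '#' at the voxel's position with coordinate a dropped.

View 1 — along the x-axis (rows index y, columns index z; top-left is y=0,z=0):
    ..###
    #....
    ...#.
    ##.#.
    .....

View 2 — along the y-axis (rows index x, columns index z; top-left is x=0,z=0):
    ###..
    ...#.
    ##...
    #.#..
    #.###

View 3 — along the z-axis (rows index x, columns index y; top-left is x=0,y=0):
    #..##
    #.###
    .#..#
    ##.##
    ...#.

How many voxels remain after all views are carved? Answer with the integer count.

initial block: 5^3 = 125
carve view 1 (along x, YZ-mask fill 8/25): 40 voxels remain
carve view 2 (along y, XZ-mask fill 12/25): 20 voxels remain
carve view 3 (along z, XY-mask fill 14/25): 12 voxels remain

12 voxels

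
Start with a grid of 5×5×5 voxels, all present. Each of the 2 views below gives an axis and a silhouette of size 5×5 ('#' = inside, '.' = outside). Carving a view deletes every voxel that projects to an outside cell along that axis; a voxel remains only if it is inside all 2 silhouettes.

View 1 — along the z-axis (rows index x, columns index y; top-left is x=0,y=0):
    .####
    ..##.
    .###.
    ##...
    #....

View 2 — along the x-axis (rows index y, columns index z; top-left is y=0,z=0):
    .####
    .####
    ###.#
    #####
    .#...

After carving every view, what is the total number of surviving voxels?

start: 5×5×5 = 125 voxels
after view 1 [z-axis, 12 of 25 cells solid] → remaining = 60
after view 2 [x-axis, 18 of 25 cells solid] → remaining = 48

48 voxels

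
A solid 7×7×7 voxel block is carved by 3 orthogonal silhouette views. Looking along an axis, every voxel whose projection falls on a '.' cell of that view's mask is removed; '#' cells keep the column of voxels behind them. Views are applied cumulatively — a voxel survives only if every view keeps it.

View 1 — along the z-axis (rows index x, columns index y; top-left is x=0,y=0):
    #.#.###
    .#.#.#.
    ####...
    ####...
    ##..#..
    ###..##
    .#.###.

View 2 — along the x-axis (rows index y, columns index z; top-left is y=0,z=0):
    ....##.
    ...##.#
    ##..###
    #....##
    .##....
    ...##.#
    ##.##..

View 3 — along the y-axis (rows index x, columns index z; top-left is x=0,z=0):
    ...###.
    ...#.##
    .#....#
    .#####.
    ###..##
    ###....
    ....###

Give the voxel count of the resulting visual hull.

remaining voxels: 40

before carving: 343 voxels (7×7×7)
V1 z: intersect with XY mask (28 set) -- 196 left
V2 x: intersect with YZ mask (22 set) -- 86 left
V3 y: intersect with XZ mask (24 set) -- 40 left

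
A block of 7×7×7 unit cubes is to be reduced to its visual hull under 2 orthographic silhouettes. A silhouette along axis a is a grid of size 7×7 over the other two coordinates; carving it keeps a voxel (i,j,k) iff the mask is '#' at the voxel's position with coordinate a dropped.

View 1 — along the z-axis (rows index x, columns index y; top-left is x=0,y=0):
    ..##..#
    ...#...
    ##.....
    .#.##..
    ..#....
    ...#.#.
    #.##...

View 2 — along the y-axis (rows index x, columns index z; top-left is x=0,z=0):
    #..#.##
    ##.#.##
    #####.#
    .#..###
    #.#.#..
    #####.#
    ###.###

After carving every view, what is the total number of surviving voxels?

before carving: 343 voxels (7×7×7)
V1 z: intersect with XY mask (15 set) -- 105 left
V2 y: intersect with XZ mask (34 set) -- 74 left

voxel count = 74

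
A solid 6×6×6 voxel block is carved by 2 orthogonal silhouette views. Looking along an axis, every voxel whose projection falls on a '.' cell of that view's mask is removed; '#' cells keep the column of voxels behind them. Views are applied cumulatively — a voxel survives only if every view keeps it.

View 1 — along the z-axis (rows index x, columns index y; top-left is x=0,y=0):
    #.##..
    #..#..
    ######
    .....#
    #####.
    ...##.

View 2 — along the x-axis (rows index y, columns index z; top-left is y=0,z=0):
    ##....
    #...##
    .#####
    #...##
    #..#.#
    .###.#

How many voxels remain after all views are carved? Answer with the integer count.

61 voxels

start: 6×6×6 = 216 voxels
step 1: project along z, AND mask (19/36) → |grid| = 114
step 2: project along x, AND mask (20/36) → |grid| = 61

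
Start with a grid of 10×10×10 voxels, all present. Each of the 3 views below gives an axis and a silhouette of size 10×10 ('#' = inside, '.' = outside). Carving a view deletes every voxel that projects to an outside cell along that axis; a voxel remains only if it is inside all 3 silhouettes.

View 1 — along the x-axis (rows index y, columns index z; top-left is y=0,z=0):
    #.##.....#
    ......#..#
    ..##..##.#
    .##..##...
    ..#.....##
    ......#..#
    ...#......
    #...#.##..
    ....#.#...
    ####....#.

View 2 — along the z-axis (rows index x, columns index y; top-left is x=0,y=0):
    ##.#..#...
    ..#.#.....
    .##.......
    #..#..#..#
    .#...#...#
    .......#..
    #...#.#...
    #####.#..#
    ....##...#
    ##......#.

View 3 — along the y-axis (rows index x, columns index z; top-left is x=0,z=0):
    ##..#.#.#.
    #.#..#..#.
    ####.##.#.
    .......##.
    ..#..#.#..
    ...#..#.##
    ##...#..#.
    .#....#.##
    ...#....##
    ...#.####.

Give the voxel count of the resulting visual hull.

remaining voxels: 35

full grid |V| = 1000
carve view 1 (along x, YZ-mask fill 32/100): 320 voxels remain
carve view 2 (along z, XY-mask fill 32/100): 103 voxels remain
carve view 3 (along y, XZ-mask fill 41/100): 35 voxels remain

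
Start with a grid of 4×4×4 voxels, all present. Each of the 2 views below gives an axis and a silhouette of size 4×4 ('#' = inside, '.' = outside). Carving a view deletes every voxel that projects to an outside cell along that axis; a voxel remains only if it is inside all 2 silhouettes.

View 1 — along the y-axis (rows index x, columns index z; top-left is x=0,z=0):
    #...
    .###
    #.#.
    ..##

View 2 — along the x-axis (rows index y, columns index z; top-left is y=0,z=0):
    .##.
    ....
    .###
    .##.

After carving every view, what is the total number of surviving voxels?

voxel count = 14

full grid |V| = 64
V1 y: intersect with XZ mask (8 set) -- 32 left
V2 x: intersect with YZ mask (7 set) -- 14 left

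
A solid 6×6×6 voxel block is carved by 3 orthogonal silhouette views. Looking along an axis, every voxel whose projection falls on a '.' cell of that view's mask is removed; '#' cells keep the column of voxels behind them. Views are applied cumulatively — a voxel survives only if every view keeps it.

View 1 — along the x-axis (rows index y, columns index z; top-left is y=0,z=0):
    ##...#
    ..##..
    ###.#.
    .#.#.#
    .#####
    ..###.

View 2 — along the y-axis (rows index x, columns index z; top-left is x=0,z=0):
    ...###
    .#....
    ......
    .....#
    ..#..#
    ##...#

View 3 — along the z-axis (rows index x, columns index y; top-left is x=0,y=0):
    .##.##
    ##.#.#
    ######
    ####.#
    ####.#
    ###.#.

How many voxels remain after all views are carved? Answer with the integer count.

initial block: 6^3 = 216
V1 x: intersect with YZ mask (20 set) -- 120 left
V2 y: intersect with XZ mask (10 set) -- 33 left
V3 z: intersect with XY mask (28 set) -- 23 left

|visual hull| = 23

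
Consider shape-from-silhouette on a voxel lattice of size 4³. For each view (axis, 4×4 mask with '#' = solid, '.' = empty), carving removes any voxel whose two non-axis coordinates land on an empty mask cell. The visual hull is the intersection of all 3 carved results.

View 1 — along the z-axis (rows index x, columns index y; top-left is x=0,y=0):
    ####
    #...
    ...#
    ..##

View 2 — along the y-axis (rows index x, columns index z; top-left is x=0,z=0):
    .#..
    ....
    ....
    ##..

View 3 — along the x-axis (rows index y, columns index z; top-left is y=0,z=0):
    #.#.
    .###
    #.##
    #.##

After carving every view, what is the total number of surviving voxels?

|visual hull| = 3

start: 4×4×4 = 64 voxels
V1 z: intersect with XY mask (8 set) -- 32 left
V2 y: intersect with XZ mask (3 set) -- 8 left
V3 x: intersect with YZ mask (11 set) -- 3 left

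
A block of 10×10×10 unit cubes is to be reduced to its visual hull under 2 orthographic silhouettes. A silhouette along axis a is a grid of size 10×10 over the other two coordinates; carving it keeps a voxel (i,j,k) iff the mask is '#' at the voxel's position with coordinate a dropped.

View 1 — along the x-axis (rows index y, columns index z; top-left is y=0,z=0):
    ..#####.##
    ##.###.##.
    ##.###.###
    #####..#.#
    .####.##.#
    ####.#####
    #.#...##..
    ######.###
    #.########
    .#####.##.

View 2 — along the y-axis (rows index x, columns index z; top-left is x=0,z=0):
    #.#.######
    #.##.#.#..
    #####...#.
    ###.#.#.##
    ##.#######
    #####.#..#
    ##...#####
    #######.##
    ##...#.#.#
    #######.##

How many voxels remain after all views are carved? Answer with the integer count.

start: 10×10×10 = 1000 voxels
step 1: project along x, AND mask (74/100) → |grid| = 740
step 2: project along y, AND mask (72/100) → |grid| = 526

|visual hull| = 526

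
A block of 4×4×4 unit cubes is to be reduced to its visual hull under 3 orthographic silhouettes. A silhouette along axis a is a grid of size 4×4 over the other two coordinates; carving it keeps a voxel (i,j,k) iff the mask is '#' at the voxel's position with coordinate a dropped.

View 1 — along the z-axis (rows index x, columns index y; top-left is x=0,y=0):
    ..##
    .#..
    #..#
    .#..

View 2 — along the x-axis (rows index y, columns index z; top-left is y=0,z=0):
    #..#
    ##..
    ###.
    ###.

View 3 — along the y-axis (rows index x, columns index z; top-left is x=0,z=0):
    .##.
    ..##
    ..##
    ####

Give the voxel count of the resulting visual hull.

initial block: 4^3 = 64
step 1: project along z, AND mask (6/16) → |grid| = 24
step 2: project along x, AND mask (10/16) → |grid| = 15
step 3: project along y, AND mask (10/16) → |grid| = 8

voxel count = 8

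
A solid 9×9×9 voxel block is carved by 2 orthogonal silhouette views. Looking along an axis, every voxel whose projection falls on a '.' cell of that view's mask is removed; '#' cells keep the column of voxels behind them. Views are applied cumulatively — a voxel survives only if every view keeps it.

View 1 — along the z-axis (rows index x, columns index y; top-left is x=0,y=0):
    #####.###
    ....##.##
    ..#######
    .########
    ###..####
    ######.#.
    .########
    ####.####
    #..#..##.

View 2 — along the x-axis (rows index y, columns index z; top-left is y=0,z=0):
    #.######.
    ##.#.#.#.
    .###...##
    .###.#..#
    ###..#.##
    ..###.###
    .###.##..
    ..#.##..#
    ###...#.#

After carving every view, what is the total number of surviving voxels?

|visual hull| = 319

initial block: 9^3 = 729
after view 1 [z-axis, 61 of 81 cells solid] → remaining = 549
after view 2 [x-axis, 48 of 81 cells solid] → remaining = 319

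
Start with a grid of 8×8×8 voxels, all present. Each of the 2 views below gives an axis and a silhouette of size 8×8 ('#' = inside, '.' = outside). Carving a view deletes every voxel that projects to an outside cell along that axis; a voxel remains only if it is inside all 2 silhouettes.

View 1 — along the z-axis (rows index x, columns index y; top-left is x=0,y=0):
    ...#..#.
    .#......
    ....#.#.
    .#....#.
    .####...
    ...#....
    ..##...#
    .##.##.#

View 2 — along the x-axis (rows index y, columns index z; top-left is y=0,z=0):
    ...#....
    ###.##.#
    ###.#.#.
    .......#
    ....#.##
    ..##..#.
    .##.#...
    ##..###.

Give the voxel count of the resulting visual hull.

full grid |V| = 512
[1] z-view keeps 20 columns → grid now 160
[2] x-view keeps 27 columns → grid now 74

|visual hull| = 74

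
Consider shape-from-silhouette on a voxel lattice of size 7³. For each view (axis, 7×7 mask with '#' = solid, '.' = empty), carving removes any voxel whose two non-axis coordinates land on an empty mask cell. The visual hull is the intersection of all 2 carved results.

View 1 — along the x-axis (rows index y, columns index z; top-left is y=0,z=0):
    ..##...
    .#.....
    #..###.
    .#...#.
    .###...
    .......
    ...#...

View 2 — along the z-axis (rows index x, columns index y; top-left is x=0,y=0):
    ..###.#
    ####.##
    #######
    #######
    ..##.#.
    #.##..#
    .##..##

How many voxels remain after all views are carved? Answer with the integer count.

initial block: 7^3 = 343
[1] x-view keeps 13 columns → grid now 91
[2] z-view keeps 35 columns → grid now 67

|visual hull| = 67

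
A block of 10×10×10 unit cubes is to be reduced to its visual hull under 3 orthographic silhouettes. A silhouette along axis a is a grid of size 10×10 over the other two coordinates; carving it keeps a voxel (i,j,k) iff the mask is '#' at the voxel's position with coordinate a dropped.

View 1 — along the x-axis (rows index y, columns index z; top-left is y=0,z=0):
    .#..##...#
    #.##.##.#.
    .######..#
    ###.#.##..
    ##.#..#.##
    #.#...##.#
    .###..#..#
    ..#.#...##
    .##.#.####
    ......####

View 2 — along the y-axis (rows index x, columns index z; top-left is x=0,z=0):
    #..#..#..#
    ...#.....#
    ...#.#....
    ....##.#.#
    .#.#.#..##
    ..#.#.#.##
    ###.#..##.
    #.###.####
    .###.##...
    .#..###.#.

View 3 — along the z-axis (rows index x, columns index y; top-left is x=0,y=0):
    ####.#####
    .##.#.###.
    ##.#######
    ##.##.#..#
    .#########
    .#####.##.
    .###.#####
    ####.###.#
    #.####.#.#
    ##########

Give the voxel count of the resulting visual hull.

start: 10×10×10 = 1000 voxels
  1. axis=0 (YZ plane), |mask|=54  ⇒  voxels=540
  2. axis=1 (XZ plane), |mask|=46  ⇒  voxels=253
  3. axis=2 (XY plane), |mask|=79  ⇒  voxels=196

remaining voxels: 196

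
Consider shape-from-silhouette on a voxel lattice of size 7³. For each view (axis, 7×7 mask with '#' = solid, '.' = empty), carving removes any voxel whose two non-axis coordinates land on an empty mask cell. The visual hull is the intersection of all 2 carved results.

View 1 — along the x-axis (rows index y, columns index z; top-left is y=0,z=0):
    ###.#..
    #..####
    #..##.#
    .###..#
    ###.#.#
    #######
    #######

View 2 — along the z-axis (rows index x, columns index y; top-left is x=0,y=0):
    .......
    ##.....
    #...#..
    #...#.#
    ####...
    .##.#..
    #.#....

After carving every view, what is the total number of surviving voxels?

initial block: 7^3 = 343
step 1: project along x, AND mask (36/49) → |grid| = 252
step 2: project along z, AND mask (16/49) → |grid| = 73

remaining voxels: 73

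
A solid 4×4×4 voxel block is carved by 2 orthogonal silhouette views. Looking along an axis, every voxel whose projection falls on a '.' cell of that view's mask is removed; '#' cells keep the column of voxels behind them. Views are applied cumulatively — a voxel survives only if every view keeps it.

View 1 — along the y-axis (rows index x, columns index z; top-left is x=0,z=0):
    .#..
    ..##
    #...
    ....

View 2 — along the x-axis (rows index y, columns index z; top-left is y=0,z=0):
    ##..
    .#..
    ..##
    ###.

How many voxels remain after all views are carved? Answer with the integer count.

voxel count = 8

initial block: 4^3 = 64
V1 y: intersect with XZ mask (4 set) -- 16 left
V2 x: intersect with YZ mask (8 set) -- 8 left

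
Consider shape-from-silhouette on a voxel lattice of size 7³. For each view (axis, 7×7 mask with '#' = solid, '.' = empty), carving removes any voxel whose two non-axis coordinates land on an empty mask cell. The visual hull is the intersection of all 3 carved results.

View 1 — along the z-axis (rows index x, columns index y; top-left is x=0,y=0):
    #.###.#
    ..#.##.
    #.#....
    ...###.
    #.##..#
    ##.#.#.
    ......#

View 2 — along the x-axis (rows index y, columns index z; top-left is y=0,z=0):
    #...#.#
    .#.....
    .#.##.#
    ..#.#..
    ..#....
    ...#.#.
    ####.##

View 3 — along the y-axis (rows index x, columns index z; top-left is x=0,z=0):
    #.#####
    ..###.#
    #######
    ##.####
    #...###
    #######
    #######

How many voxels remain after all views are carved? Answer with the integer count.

full grid |V| = 343
[1] z-view keeps 22 columns → grid now 154
[2] x-view keeps 19 columns → grid now 64
[3] y-view keeps 41 columns → grid now 52

|visual hull| = 52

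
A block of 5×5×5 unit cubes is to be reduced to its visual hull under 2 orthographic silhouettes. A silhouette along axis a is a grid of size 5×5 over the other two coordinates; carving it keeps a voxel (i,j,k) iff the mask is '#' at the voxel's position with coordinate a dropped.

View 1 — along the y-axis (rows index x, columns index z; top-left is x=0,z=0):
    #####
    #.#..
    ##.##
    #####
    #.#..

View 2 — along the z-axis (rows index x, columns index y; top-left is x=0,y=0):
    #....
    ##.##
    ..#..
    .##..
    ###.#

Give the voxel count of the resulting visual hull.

35 voxels

full grid |V| = 125
after view 1 [y-axis, 18 of 25 cells solid] → remaining = 90
after view 2 [z-axis, 12 of 25 cells solid] → remaining = 35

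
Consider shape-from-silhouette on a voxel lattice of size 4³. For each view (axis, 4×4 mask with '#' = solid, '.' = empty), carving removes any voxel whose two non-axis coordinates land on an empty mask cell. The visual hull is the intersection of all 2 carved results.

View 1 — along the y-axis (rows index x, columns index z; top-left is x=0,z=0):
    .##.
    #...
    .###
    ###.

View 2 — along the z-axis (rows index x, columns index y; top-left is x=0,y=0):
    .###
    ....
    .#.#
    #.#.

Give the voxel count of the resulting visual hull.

18 voxels

initial block: 4^3 = 64
carve view 1 (along y, XZ-mask fill 9/16): 36 voxels remain
carve view 2 (along z, XY-mask fill 7/16): 18 voxels remain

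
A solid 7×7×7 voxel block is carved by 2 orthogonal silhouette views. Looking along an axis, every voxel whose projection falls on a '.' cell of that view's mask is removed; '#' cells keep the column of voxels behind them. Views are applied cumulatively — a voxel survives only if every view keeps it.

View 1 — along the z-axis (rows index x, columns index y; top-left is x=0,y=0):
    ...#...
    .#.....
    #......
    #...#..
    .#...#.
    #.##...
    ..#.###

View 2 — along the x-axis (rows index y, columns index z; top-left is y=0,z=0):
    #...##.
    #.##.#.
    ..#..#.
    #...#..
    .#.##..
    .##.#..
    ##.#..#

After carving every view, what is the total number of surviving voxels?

initial block: 7^3 = 343
  1. axis=2 (XY plane), |mask|=14  ⇒  voxels=98
  2. axis=0 (YZ plane), |mask|=21  ⇒  voxels=41

|visual hull| = 41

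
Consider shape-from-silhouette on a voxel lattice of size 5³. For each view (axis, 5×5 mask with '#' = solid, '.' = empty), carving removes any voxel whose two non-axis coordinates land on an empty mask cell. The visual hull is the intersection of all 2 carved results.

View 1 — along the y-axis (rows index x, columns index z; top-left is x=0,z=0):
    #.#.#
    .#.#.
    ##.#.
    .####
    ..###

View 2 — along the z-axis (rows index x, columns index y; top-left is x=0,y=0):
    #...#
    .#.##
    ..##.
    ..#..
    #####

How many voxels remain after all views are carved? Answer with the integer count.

voxel count = 37

start: 5×5×5 = 125 voxels
  1. axis=1 (XZ plane), |mask|=15  ⇒  voxels=75
  2. axis=2 (XY plane), |mask|=13  ⇒  voxels=37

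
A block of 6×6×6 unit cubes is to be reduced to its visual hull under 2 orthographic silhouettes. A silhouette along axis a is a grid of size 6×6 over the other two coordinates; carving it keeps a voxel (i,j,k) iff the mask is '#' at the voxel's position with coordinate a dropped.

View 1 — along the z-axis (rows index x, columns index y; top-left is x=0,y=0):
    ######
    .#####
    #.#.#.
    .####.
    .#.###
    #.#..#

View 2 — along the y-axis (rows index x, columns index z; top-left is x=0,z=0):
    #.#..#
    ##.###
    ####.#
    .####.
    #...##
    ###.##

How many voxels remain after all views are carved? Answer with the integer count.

voxel count = 101

initial block: 6^3 = 216
V1 z: intersect with XY mask (25 set) -- 150 left
V2 y: intersect with XZ mask (25 set) -- 101 left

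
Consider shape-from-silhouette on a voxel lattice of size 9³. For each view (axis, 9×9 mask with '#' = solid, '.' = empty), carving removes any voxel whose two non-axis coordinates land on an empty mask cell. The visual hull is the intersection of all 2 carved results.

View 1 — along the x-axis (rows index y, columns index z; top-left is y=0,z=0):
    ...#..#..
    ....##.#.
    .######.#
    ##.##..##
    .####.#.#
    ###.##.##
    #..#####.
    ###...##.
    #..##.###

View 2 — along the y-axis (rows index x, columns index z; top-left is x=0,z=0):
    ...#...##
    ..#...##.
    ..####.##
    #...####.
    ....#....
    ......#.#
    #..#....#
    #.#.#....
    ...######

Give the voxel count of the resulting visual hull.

start: 9×9×9 = 729 voxels
[1] x-view keeps 48 columns → grid now 432
[2] y-view keeps 32 columns → grid now 177

|visual hull| = 177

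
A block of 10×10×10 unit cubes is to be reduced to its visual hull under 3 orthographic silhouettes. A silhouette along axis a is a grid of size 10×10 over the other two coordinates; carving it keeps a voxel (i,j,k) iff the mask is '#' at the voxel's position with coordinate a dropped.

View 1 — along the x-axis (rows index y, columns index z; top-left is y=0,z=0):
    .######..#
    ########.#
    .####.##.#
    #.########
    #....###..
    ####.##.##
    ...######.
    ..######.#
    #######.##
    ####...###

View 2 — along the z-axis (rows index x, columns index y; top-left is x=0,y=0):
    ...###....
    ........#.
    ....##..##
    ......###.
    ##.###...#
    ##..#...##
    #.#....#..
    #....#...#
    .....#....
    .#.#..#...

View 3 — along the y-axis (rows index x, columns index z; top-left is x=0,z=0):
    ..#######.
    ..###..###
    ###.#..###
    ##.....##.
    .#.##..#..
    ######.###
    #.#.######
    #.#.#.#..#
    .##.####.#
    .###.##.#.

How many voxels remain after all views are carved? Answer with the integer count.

before carving: 1000 voxels (10×10×10)
step 1: project along x, AND mask (73/100) → |grid| = 730
step 2: project along z, AND mask (32/100) → |grid| = 235
step 3: project along y, AND mask (63/100) → |grid| = 139

139 voxels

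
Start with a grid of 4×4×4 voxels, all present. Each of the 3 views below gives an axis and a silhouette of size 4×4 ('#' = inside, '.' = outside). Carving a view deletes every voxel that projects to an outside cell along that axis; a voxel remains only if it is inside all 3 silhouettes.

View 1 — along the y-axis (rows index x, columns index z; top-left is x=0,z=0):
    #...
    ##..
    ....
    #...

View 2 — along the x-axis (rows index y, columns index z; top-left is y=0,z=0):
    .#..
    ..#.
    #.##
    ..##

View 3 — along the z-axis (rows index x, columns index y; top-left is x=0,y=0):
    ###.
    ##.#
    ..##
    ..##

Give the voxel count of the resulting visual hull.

full grid |V| = 64
  1. axis=1 (XZ plane), |mask|=4  ⇒  voxels=16
  2. axis=0 (YZ plane), |mask|=7  ⇒  voxels=4
  3. axis=2 (XY plane), |mask|=10  ⇒  voxels=3

remaining voxels: 3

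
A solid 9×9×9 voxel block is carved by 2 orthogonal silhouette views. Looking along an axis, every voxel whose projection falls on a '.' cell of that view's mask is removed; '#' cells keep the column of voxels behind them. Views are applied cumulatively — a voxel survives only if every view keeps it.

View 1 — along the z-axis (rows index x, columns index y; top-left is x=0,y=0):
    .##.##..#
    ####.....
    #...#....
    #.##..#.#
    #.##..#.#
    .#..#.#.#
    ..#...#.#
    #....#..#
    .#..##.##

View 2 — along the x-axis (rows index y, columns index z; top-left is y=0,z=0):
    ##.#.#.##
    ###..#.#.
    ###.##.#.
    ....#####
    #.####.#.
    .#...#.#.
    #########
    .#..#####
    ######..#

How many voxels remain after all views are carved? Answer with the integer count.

initial block: 9^3 = 729
carve view 1 (along z, XY-mask fill 36/81): 324 voxels remain
carve view 2 (along x, YZ-mask fill 53/81): 219 voxels remain

voxel count = 219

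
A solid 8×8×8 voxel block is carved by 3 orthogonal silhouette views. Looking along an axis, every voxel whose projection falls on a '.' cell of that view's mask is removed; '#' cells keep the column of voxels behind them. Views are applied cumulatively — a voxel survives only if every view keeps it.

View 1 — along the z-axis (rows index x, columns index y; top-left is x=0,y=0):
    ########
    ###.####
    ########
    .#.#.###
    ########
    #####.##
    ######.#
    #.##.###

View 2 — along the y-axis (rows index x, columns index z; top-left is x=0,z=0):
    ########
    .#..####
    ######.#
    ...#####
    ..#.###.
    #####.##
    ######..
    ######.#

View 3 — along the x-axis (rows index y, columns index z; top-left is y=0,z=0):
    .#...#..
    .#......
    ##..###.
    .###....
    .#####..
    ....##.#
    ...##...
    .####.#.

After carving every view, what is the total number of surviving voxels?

voxel count = 149

before carving: 512 voxels (8×8×8)
[1] z-view keeps 56 columns → grid now 448
[2] y-view keeps 49 columns → grid now 345
[3] x-view keeps 26 columns → grid now 149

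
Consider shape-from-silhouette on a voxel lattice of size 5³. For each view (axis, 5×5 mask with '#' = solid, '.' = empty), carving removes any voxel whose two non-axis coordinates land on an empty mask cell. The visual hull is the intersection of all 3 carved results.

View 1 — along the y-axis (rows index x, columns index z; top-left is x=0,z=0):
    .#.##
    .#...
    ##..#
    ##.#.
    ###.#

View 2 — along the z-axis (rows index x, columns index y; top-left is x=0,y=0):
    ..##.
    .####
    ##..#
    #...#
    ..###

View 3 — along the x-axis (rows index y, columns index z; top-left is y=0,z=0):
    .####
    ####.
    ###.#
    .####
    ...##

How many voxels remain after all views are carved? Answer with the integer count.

initial block: 5^3 = 125
[1] y-view keeps 14 columns → grid now 70
[2] z-view keeps 14 columns → grid now 37
[3] x-view keeps 18 columns → grid now 24

24 voxels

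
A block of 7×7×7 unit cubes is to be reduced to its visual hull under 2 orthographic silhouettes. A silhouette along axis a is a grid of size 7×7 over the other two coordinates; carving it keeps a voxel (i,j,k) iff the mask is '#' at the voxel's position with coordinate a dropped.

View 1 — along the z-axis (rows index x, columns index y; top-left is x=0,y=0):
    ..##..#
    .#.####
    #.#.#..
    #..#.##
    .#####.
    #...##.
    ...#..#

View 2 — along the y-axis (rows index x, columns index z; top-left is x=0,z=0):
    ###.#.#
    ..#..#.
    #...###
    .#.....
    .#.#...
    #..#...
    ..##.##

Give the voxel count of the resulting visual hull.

full grid |V| = 343
  1. axis=2 (XY plane), |mask|=25  ⇒  voxels=175
  2. axis=1 (XZ plane), |mask|=20  ⇒  voxels=65

voxel count = 65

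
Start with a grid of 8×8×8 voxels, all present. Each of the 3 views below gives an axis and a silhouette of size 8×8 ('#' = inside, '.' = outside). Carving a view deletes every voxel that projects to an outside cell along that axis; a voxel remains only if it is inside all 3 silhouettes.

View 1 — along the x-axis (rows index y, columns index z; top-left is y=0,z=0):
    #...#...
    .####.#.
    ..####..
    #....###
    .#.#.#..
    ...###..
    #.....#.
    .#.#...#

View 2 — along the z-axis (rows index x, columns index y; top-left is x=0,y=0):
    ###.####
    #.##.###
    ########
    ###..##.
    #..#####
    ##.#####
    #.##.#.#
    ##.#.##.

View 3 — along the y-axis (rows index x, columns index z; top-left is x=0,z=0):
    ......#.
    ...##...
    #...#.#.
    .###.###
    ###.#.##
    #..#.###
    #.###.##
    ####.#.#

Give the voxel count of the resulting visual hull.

before carving: 512 voxels (8×8×8)
step 1: project along x, AND mask (26/64) → |grid| = 208
step 2: project along z, AND mask (49/64) → |grid| = 153
step 3: project along y, AND mask (35/64) → |grid| = 76

76 voxels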